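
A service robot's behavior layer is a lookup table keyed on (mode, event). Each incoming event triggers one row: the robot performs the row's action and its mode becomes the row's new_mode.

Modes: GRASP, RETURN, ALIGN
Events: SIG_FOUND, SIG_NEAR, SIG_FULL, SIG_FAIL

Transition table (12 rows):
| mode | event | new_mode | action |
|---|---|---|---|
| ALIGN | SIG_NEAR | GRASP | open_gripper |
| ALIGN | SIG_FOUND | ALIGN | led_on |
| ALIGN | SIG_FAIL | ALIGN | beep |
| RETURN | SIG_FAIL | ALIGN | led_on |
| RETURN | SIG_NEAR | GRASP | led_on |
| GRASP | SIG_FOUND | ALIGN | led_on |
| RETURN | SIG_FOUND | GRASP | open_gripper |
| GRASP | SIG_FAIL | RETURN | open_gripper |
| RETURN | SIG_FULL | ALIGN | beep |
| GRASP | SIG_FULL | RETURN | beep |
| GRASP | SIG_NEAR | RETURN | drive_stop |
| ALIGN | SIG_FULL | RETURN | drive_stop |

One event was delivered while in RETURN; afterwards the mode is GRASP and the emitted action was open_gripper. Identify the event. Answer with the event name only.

SIG_FOUND

try SIG_FOUND: (RETURN, SIG_FOUND) → (GRASP, open_gripper)  ← matches
try SIG_NEAR: (RETURN, SIG_NEAR) → (GRASP, led_on)
try SIG_FULL: (RETURN, SIG_FULL) → (ALIGN, beep)
try SIG_FAIL: (RETURN, SIG_FAIL) → (ALIGN, led_on)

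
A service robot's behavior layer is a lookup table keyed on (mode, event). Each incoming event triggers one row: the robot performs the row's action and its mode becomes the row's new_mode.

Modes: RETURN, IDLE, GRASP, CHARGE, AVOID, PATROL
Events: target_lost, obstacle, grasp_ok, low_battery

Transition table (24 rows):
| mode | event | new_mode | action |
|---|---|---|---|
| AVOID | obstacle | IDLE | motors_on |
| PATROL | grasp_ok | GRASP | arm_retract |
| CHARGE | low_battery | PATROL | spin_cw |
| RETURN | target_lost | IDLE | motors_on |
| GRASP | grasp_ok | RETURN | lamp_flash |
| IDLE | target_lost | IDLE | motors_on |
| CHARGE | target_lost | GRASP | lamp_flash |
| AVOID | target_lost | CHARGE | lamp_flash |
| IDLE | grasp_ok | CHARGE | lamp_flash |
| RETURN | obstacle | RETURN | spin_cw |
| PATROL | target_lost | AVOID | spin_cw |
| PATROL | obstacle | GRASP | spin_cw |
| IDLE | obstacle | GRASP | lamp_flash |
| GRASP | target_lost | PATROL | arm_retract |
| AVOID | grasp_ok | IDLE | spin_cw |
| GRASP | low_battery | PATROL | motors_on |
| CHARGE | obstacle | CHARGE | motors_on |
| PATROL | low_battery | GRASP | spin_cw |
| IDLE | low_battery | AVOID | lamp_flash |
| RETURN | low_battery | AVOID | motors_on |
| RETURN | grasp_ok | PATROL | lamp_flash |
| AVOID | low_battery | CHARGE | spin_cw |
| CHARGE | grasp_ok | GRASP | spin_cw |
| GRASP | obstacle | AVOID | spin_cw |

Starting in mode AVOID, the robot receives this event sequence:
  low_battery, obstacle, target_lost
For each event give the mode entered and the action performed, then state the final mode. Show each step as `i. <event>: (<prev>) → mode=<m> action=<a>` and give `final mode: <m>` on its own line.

1. low_battery: (AVOID) → mode=CHARGE action=spin_cw
2. obstacle: (CHARGE) → mode=CHARGE action=motors_on
3. target_lost: (CHARGE) → mode=GRASP action=lamp_flash

final mode: GRASP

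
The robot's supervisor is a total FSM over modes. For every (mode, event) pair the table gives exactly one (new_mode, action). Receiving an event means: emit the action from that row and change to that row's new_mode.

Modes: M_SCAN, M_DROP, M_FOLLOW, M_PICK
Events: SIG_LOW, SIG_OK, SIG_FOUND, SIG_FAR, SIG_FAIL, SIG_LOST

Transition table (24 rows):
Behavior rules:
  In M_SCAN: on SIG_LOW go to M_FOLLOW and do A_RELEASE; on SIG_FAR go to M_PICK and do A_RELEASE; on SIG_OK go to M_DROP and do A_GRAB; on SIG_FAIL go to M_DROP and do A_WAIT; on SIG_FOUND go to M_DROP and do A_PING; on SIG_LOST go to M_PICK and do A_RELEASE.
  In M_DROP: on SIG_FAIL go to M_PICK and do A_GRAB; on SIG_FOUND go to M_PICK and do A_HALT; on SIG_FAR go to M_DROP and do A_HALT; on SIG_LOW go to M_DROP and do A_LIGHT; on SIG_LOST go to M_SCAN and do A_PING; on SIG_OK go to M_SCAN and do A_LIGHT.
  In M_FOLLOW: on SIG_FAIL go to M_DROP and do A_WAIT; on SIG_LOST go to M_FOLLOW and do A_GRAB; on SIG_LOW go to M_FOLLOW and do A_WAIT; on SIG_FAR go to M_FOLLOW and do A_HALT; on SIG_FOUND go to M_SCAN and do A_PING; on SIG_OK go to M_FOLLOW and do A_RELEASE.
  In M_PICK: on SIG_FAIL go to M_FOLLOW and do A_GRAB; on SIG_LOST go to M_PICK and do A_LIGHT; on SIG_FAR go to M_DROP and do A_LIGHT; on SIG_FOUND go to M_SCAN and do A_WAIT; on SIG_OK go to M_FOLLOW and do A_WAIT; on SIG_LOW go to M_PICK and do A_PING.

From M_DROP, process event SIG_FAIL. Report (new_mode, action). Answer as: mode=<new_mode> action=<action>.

current mode = M_DROP; filter table to that mode:
  (M_DROP, SIG_FAIL) → (M_PICK, A_GRAB)  ← event matches
  (M_DROP, SIG_FOUND) → (M_PICK, A_HALT)
  (M_DROP, SIG_FAR) → (M_DROP, A_HALT)
  (M_DROP, SIG_LOW) → (M_DROP, A_LIGHT)
  (M_DROP, SIG_LOST) → (M_SCAN, A_PING)
  (M_DROP, SIG_OK) → (M_SCAN, A_LIGHT)
event = SIG_FAIL selects (M_PICK, A_GRAB)

mode=M_PICK action=A_GRAB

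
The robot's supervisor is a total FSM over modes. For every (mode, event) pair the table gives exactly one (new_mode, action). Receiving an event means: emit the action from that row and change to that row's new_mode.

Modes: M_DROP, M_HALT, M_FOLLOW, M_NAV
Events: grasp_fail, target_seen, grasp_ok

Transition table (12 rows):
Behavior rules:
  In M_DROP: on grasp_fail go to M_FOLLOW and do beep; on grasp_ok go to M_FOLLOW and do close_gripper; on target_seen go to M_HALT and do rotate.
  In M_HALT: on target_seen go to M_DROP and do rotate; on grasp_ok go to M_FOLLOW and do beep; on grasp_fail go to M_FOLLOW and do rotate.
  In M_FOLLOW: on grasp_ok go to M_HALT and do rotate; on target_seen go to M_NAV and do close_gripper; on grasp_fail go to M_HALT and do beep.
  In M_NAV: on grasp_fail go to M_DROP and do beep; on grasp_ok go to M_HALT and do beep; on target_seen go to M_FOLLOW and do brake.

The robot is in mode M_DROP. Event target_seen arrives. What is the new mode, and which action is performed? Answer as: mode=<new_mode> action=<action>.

current mode = M_DROP; filter table to that mode:
  (M_DROP, grasp_fail) → (M_FOLLOW, beep)
  (M_DROP, grasp_ok) → (M_FOLLOW, close_gripper)
  (M_DROP, target_seen) → (M_HALT, rotate)  ← event matches
event = target_seen selects (M_HALT, rotate)

mode=M_HALT action=rotate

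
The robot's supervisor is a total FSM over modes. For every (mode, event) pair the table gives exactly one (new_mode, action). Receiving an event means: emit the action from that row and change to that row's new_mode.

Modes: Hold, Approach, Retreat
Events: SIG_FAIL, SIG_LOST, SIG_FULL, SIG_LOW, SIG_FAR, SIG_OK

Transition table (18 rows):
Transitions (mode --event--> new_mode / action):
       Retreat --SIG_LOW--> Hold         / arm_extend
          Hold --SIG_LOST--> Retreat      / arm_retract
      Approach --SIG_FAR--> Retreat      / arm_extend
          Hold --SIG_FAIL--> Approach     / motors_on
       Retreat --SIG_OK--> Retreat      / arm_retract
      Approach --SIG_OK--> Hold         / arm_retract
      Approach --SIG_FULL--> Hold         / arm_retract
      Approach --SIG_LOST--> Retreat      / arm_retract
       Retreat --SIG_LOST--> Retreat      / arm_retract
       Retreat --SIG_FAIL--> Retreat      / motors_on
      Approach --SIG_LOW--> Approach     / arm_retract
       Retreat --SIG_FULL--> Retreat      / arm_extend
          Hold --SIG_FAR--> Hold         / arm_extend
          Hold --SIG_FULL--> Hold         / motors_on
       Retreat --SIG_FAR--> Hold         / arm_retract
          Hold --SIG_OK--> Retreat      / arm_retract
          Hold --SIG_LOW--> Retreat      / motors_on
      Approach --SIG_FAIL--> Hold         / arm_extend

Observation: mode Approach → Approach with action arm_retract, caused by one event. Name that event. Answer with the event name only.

try SIG_FAIL: (Approach, SIG_FAIL) → (Hold, arm_extend)
try SIG_LOST: (Approach, SIG_LOST) → (Retreat, arm_retract)
try SIG_FULL: (Approach, SIG_FULL) → (Hold, arm_retract)
try SIG_LOW: (Approach, SIG_LOW) → (Approach, arm_retract)  ← matches
try SIG_FAR: (Approach, SIG_FAR) → (Retreat, arm_extend)
try SIG_OK: (Approach, SIG_OK) → (Hold, arm_retract)

SIG_LOW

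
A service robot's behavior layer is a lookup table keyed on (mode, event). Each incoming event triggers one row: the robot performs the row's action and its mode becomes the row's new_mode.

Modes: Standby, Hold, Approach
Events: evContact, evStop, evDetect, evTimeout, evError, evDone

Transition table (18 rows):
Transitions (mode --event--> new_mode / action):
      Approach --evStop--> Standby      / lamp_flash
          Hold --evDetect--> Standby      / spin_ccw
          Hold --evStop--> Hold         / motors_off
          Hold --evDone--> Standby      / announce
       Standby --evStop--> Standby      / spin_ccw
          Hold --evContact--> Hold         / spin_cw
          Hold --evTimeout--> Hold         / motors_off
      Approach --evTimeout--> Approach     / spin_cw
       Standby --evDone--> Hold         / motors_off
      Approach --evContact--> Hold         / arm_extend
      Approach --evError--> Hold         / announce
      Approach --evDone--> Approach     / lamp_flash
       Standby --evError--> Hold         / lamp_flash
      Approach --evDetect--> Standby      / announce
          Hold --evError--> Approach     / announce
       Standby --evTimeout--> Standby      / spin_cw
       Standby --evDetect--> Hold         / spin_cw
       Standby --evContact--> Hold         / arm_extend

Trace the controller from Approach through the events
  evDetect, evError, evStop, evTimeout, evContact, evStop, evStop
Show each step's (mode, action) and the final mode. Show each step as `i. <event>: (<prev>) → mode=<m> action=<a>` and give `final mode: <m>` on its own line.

1. evDetect: (Approach) → mode=Standby action=announce
2. evError: (Standby) → mode=Hold action=lamp_flash
3. evStop: (Hold) → mode=Hold action=motors_off
4. evTimeout: (Hold) → mode=Hold action=motors_off
5. evContact: (Hold) → mode=Hold action=spin_cw
6. evStop: (Hold) → mode=Hold action=motors_off
7. evStop: (Hold) → mode=Hold action=motors_off

final mode: Hold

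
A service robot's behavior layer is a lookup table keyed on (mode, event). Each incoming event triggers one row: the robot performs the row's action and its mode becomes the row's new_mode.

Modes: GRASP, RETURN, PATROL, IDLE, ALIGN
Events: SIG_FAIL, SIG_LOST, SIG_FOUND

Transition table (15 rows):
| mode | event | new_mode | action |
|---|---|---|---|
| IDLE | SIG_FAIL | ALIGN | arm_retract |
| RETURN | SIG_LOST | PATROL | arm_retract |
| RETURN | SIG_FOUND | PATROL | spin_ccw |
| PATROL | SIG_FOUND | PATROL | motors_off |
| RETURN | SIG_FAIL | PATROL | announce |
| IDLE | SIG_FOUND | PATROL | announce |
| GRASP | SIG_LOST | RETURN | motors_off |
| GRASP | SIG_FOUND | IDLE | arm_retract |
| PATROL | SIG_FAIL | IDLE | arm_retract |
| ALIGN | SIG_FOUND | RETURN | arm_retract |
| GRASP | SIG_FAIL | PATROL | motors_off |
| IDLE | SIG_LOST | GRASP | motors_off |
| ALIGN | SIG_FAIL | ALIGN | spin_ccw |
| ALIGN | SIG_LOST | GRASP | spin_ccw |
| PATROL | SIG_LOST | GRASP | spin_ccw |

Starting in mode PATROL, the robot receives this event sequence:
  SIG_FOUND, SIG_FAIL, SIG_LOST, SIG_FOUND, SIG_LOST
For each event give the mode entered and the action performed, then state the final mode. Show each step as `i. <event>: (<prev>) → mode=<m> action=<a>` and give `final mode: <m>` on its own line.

final mode: GRASP

1. SIG_FOUND: (PATROL) → mode=PATROL action=motors_off
2. SIG_FAIL: (PATROL) → mode=IDLE action=arm_retract
3. SIG_LOST: (IDLE) → mode=GRASP action=motors_off
4. SIG_FOUND: (GRASP) → mode=IDLE action=arm_retract
5. SIG_LOST: (IDLE) → mode=GRASP action=motors_off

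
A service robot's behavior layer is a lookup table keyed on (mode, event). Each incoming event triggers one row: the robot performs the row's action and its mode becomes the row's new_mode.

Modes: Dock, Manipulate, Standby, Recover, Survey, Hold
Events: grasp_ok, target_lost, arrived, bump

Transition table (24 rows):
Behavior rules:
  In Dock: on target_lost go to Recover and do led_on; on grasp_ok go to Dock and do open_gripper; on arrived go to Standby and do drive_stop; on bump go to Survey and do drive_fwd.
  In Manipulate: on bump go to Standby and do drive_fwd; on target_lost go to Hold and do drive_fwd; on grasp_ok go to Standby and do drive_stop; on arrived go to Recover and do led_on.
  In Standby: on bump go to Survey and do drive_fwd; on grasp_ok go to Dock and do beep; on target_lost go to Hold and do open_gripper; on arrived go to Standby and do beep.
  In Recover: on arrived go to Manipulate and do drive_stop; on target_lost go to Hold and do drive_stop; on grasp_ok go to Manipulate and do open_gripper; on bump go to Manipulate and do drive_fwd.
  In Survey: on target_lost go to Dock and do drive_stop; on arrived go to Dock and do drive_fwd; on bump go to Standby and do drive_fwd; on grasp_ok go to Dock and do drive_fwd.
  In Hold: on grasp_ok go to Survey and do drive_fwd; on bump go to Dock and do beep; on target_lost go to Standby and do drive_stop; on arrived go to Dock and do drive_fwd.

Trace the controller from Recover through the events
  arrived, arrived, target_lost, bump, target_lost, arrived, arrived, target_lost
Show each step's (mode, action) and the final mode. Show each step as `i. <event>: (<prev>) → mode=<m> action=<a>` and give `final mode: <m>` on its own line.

1. arrived: (Recover) → mode=Manipulate action=drive_stop
2. arrived: (Manipulate) → mode=Recover action=led_on
3. target_lost: (Recover) → mode=Hold action=drive_stop
4. bump: (Hold) → mode=Dock action=beep
5. target_lost: (Dock) → mode=Recover action=led_on
6. arrived: (Recover) → mode=Manipulate action=drive_stop
7. arrived: (Manipulate) → mode=Recover action=led_on
8. target_lost: (Recover) → mode=Hold action=drive_stop

final mode: Hold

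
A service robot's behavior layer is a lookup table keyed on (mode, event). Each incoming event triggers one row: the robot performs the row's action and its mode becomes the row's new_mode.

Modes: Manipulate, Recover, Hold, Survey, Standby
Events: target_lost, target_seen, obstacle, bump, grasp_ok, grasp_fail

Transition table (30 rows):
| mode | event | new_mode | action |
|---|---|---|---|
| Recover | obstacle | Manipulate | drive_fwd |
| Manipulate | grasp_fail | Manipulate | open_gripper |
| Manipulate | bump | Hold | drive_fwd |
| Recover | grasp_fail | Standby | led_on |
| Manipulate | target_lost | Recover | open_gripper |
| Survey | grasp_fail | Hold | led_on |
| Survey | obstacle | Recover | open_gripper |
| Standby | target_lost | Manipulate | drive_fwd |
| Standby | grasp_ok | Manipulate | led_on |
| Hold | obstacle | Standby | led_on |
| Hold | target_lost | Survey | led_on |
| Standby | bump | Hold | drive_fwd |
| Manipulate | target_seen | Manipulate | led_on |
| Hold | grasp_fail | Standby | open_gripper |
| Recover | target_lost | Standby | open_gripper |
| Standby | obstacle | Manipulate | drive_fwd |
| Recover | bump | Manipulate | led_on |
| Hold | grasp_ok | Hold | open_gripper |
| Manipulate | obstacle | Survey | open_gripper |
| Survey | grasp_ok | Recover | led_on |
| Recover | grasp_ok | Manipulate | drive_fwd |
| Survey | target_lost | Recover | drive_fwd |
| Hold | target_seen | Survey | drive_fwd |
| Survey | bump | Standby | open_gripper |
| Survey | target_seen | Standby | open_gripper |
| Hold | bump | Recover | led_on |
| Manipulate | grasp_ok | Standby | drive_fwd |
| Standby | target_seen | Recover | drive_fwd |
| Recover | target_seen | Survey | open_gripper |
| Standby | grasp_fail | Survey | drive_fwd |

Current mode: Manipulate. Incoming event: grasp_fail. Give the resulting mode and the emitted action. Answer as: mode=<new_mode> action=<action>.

current mode = Manipulate; filter table to that mode:
  (Manipulate, grasp_fail) → (Manipulate, open_gripper)  ← event matches
  (Manipulate, bump) → (Hold, drive_fwd)
  (Manipulate, target_lost) → (Recover, open_gripper)
  (Manipulate, target_seen) → (Manipulate, led_on)
  (Manipulate, obstacle) → (Survey, open_gripper)
  (Manipulate, grasp_ok) → (Standby, drive_fwd)
event = grasp_fail selects (Manipulate, open_gripper)

mode=Manipulate action=open_gripper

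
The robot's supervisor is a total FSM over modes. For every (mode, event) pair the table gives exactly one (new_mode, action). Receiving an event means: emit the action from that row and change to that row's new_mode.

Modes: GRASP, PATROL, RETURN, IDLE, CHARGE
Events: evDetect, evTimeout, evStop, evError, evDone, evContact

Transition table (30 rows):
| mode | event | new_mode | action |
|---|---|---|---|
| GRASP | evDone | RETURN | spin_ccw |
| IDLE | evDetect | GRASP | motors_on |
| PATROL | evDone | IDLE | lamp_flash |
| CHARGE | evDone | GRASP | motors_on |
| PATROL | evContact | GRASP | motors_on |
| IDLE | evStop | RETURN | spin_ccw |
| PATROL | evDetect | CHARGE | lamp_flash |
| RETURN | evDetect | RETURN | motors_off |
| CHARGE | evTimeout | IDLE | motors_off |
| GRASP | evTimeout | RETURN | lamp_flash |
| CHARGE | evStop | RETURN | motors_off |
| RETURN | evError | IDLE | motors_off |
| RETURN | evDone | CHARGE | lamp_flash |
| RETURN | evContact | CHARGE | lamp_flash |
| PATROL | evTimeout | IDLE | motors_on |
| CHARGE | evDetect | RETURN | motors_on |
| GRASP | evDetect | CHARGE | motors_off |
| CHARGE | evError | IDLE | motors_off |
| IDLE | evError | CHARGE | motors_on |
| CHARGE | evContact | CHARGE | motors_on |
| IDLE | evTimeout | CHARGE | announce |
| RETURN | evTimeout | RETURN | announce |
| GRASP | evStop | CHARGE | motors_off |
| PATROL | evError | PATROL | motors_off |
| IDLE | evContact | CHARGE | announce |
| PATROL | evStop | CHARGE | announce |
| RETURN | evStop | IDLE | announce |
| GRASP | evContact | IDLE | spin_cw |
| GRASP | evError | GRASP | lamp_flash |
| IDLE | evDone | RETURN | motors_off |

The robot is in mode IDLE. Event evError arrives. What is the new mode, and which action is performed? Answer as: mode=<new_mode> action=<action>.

mode=CHARGE action=motors_on

current mode = IDLE; filter table to that mode:
  (IDLE, evDetect) → (GRASP, motors_on)
  (IDLE, evStop) → (RETURN, spin_ccw)
  (IDLE, evError) → (CHARGE, motors_on)  ← event matches
  (IDLE, evTimeout) → (CHARGE, announce)
  (IDLE, evContact) → (CHARGE, announce)
  (IDLE, evDone) → (RETURN, motors_off)
event = evError selects (CHARGE, motors_on)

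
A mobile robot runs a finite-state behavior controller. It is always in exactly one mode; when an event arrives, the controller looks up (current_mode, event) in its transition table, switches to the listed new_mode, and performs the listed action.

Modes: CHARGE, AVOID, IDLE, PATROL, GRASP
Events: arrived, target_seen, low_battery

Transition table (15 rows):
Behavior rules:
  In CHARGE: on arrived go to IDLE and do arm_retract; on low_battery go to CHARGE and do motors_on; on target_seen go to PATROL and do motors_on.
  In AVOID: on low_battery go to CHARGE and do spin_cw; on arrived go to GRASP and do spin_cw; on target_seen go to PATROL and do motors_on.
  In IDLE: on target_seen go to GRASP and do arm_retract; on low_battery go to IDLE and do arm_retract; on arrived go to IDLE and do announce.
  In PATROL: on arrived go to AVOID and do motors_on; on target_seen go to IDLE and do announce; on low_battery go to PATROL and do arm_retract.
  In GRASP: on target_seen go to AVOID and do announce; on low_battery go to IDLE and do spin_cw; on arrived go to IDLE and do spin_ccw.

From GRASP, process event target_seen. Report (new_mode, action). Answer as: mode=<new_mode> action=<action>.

current mode = GRASP; filter table to that mode:
  (GRASP, target_seen) → (AVOID, announce)  ← event matches
  (GRASP, low_battery) → (IDLE, spin_cw)
  (GRASP, arrived) → (IDLE, spin_ccw)
event = target_seen selects (AVOID, announce)

mode=AVOID action=announce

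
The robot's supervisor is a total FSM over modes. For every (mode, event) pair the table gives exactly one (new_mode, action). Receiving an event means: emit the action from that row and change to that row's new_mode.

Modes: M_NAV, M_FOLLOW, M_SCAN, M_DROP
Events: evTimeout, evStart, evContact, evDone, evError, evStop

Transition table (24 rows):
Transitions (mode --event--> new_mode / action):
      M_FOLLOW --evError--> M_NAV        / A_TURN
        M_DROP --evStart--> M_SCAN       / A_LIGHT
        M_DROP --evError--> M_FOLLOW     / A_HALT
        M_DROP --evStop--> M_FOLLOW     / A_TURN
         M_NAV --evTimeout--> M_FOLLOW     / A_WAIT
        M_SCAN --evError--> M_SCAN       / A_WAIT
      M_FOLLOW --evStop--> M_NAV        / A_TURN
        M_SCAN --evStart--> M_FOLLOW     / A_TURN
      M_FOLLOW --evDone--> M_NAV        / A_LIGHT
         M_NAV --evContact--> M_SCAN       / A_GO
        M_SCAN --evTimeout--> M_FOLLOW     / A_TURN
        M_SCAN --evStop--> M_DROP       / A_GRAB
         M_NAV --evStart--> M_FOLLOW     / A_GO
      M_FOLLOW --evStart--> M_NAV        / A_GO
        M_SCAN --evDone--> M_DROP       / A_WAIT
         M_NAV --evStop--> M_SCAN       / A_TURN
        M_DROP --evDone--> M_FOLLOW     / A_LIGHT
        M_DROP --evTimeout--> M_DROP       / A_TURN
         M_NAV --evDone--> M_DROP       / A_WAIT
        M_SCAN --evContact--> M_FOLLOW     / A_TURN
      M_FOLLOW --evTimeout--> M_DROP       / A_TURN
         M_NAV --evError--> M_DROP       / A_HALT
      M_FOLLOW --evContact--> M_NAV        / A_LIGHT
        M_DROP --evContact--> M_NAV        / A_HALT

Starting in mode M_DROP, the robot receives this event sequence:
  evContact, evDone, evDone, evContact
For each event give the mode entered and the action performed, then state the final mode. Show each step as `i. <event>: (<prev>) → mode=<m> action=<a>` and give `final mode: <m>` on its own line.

1. evContact: (M_DROP) → mode=M_NAV action=A_HALT
2. evDone: (M_NAV) → mode=M_DROP action=A_WAIT
3. evDone: (M_DROP) → mode=M_FOLLOW action=A_LIGHT
4. evContact: (M_FOLLOW) → mode=M_NAV action=A_LIGHT

final mode: M_NAV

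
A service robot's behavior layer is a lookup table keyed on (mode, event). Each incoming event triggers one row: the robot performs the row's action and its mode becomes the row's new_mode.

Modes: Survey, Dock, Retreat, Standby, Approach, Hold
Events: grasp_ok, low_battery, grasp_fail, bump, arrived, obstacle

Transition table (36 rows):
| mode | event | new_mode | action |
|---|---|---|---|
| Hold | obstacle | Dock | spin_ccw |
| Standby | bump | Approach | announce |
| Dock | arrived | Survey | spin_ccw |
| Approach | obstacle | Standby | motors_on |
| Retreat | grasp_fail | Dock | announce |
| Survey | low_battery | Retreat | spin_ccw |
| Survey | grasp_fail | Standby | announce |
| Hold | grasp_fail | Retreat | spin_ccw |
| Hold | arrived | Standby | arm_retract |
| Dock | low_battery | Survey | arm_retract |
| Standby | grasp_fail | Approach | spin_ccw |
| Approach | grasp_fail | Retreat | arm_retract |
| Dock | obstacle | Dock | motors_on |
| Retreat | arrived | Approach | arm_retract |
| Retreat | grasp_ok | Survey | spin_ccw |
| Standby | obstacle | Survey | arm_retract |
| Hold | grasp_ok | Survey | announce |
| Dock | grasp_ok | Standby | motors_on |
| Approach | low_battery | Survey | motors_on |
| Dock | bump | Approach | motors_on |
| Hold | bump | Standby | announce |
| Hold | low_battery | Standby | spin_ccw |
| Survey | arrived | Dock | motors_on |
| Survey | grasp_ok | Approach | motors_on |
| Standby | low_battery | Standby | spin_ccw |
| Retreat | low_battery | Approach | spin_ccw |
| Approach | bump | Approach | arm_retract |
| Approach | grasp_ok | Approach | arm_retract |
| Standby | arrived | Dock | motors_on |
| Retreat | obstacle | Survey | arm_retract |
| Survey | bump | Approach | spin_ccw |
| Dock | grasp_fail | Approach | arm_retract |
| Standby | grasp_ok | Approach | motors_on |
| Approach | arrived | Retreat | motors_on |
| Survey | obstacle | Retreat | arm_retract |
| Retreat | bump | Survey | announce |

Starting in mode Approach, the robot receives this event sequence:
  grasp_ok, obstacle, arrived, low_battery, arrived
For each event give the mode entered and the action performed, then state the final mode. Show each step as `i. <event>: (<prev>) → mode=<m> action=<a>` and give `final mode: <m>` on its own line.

1. grasp_ok: (Approach) → mode=Approach action=arm_retract
2. obstacle: (Approach) → mode=Standby action=motors_on
3. arrived: (Standby) → mode=Dock action=motors_on
4. low_battery: (Dock) → mode=Survey action=arm_retract
5. arrived: (Survey) → mode=Dock action=motors_on

final mode: Dock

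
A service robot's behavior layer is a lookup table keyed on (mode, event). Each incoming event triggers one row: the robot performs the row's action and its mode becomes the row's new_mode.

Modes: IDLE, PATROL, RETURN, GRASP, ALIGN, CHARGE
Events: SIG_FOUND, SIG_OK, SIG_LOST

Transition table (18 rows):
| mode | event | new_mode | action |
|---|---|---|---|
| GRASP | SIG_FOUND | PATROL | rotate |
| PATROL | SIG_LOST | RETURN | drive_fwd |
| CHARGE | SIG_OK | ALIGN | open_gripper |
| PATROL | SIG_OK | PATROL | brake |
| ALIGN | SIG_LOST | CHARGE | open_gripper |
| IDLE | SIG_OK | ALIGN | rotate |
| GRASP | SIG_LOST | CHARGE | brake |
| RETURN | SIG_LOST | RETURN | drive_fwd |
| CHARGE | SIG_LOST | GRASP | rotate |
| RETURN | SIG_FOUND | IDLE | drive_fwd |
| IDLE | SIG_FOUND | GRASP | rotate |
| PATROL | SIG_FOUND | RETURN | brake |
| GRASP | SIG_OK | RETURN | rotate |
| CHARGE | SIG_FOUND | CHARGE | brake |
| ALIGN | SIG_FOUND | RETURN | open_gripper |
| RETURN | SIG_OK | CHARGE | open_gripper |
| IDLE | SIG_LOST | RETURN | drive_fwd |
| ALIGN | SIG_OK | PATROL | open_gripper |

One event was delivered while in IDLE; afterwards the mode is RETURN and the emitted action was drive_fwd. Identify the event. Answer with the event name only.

SIG_LOST

try SIG_FOUND: (IDLE, SIG_FOUND) → (GRASP, rotate)
try SIG_OK: (IDLE, SIG_OK) → (ALIGN, rotate)
try SIG_LOST: (IDLE, SIG_LOST) → (RETURN, drive_fwd)  ← matches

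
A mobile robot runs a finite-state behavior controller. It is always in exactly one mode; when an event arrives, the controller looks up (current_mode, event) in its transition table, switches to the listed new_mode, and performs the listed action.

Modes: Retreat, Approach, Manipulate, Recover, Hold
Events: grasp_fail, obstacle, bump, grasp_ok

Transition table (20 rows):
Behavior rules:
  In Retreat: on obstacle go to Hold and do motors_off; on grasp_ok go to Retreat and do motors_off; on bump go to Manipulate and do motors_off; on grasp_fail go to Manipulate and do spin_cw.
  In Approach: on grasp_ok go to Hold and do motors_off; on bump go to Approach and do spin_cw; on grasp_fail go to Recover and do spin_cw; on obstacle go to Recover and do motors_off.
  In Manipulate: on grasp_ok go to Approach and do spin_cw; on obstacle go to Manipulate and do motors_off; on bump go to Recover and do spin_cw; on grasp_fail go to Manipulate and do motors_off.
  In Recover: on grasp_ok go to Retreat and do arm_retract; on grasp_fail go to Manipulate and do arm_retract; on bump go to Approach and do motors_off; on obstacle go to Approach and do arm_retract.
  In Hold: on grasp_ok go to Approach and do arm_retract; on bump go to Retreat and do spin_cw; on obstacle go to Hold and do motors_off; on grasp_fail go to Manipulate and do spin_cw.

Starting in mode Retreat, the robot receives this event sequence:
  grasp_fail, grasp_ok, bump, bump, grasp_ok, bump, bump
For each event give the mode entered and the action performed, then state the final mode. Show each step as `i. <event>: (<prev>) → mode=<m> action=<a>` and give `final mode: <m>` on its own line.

final mode: Manipulate

1. grasp_fail: (Retreat) → mode=Manipulate action=spin_cw
2. grasp_ok: (Manipulate) → mode=Approach action=spin_cw
3. bump: (Approach) → mode=Approach action=spin_cw
4. bump: (Approach) → mode=Approach action=spin_cw
5. grasp_ok: (Approach) → mode=Hold action=motors_off
6. bump: (Hold) → mode=Retreat action=spin_cw
7. bump: (Retreat) → mode=Manipulate action=motors_off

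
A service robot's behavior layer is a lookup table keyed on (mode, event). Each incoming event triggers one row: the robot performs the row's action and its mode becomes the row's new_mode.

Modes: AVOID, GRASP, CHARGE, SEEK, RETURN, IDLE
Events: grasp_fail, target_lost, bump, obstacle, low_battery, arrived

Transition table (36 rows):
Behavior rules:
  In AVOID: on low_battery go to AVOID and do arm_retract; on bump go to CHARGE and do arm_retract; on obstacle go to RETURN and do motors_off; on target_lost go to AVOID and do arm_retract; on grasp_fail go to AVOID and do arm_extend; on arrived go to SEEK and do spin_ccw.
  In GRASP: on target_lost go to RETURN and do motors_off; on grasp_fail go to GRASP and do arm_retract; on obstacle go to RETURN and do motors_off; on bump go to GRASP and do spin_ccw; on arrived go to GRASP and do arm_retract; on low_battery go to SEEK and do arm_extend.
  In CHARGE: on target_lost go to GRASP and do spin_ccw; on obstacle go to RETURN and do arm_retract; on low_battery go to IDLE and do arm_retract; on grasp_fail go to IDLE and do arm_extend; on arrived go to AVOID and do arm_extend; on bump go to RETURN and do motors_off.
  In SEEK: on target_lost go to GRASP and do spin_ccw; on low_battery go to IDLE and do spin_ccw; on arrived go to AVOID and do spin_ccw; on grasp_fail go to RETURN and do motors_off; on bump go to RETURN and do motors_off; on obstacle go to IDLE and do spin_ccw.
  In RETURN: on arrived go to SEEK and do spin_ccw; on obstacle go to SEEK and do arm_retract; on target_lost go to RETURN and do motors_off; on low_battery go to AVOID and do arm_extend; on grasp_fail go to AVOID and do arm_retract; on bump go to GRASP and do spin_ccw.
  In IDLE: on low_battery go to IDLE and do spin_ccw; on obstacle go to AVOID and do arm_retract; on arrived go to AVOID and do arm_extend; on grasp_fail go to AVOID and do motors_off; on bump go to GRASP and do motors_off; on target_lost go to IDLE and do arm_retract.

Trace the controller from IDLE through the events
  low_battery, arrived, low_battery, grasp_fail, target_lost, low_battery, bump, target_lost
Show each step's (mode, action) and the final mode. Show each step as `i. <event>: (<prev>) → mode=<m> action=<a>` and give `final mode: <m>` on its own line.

1. low_battery: (IDLE) → mode=IDLE action=spin_ccw
2. arrived: (IDLE) → mode=AVOID action=arm_extend
3. low_battery: (AVOID) → mode=AVOID action=arm_retract
4. grasp_fail: (AVOID) → mode=AVOID action=arm_extend
5. target_lost: (AVOID) → mode=AVOID action=arm_retract
6. low_battery: (AVOID) → mode=AVOID action=arm_retract
7. bump: (AVOID) → mode=CHARGE action=arm_retract
8. target_lost: (CHARGE) → mode=GRASP action=spin_ccw

final mode: GRASP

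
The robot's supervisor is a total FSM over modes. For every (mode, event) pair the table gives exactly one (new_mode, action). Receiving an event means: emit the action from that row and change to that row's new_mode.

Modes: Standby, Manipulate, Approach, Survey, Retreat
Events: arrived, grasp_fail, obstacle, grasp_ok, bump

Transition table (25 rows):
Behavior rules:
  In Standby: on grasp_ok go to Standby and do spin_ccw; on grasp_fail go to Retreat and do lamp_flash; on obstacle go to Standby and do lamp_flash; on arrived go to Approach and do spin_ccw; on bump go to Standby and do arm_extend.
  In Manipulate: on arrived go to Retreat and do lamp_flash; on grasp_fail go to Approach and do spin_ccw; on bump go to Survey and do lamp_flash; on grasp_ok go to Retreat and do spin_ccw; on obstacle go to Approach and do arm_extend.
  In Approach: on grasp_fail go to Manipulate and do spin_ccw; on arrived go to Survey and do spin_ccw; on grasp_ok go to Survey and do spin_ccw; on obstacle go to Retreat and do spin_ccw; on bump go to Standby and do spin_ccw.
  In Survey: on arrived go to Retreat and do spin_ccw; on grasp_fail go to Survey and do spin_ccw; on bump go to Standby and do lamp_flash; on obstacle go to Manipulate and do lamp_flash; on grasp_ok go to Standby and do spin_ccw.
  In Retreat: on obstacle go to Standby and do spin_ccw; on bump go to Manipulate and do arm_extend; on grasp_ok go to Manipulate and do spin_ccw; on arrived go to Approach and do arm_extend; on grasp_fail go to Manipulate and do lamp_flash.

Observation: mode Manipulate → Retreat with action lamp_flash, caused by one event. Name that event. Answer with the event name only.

try arrived: (Manipulate, arrived) → (Retreat, lamp_flash)  ← matches
try grasp_fail: (Manipulate, grasp_fail) → (Approach, spin_ccw)
try obstacle: (Manipulate, obstacle) → (Approach, arm_extend)
try grasp_ok: (Manipulate, grasp_ok) → (Retreat, spin_ccw)
try bump: (Manipulate, bump) → (Survey, lamp_flash)

arrived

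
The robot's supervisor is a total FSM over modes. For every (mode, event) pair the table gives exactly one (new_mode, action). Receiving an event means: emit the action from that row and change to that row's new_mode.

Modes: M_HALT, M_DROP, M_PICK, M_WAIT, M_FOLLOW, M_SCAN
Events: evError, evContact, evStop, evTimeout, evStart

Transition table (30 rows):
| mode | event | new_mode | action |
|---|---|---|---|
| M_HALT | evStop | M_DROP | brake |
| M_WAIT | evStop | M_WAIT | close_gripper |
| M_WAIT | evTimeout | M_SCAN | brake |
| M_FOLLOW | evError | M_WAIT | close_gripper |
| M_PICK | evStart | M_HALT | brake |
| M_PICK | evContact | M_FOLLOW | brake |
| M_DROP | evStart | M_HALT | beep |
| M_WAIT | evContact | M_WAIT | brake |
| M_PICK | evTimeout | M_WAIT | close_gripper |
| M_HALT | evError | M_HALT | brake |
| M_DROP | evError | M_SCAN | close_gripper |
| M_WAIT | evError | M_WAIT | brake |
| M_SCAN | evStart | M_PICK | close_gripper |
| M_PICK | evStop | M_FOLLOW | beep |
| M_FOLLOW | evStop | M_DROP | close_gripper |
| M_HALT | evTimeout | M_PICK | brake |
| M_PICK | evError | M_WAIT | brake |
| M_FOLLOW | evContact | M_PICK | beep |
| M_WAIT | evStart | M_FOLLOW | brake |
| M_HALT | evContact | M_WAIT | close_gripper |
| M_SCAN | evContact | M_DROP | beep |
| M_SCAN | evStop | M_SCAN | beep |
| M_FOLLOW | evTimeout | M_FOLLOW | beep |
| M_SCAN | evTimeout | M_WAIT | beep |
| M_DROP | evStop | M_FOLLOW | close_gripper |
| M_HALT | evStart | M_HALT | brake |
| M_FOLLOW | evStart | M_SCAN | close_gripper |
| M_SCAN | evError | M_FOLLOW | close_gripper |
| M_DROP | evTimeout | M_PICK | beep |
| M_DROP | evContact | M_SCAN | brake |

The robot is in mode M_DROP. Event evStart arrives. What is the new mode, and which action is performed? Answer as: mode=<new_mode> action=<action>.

mode=M_HALT action=beep

current mode = M_DROP; filter table to that mode:
  (M_DROP, evStart) → (M_HALT, beep)  ← event matches
  (M_DROP, evError) → (M_SCAN, close_gripper)
  (M_DROP, evStop) → (M_FOLLOW, close_gripper)
  (M_DROP, evTimeout) → (M_PICK, beep)
  (M_DROP, evContact) → (M_SCAN, brake)
event = evStart selects (M_HALT, beep)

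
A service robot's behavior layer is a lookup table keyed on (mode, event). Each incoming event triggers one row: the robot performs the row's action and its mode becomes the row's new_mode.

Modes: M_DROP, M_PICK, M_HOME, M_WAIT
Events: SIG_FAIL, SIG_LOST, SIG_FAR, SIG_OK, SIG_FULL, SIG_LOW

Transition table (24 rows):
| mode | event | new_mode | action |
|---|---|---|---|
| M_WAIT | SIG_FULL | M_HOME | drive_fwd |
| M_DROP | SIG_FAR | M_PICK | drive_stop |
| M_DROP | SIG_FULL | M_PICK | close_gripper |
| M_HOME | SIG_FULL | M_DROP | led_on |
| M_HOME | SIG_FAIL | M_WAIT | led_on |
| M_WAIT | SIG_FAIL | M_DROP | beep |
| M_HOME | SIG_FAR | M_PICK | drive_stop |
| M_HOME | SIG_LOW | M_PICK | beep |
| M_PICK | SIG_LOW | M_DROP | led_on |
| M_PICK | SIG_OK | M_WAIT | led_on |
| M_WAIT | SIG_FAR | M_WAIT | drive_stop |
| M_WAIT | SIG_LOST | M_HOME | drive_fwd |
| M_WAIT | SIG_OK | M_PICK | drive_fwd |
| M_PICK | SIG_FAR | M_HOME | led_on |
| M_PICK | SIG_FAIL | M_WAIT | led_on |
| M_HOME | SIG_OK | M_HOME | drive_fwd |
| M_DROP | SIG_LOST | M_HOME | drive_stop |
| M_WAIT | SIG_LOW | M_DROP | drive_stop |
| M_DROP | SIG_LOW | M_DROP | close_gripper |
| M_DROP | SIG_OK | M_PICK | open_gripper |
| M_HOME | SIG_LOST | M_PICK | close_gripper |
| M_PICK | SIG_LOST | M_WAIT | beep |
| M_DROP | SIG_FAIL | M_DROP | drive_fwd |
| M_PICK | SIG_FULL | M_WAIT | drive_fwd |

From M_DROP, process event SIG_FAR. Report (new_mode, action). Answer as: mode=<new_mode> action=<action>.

mode=M_PICK action=drive_stop

current mode = M_DROP; filter table to that mode:
  (M_DROP, SIG_FAR) → (M_PICK, drive_stop)  ← event matches
  (M_DROP, SIG_FULL) → (M_PICK, close_gripper)
  (M_DROP, SIG_LOST) → (M_HOME, drive_stop)
  (M_DROP, SIG_LOW) → (M_DROP, close_gripper)
  (M_DROP, SIG_OK) → (M_PICK, open_gripper)
  (M_DROP, SIG_FAIL) → (M_DROP, drive_fwd)
event = SIG_FAR selects (M_PICK, drive_stop)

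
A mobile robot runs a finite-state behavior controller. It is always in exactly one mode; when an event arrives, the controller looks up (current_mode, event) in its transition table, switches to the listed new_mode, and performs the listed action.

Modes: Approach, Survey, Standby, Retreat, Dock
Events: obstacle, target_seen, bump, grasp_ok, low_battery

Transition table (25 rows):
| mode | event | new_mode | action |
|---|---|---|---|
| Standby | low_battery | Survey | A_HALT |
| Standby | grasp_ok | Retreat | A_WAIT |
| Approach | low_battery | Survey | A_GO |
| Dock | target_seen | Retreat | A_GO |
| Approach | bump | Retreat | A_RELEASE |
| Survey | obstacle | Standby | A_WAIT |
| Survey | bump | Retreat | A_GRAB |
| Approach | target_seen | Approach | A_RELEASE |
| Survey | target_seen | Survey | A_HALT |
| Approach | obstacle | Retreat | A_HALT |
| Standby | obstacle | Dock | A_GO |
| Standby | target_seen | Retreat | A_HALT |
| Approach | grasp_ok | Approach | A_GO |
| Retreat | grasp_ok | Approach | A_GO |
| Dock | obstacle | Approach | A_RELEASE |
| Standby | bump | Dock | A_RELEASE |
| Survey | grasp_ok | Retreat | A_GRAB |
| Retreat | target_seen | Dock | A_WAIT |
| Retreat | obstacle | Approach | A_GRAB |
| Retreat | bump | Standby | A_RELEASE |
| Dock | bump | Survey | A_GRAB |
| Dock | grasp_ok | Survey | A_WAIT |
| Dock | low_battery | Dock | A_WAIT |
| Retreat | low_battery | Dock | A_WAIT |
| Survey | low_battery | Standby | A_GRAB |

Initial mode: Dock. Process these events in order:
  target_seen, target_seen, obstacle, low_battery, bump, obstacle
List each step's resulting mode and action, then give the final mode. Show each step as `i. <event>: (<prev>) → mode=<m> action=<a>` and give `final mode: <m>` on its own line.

1. target_seen: (Dock) → mode=Retreat action=A_GO
2. target_seen: (Retreat) → mode=Dock action=A_WAIT
3. obstacle: (Dock) → mode=Approach action=A_RELEASE
4. low_battery: (Approach) → mode=Survey action=A_GO
5. bump: (Survey) → mode=Retreat action=A_GRAB
6. obstacle: (Retreat) → mode=Approach action=A_GRAB

final mode: Approach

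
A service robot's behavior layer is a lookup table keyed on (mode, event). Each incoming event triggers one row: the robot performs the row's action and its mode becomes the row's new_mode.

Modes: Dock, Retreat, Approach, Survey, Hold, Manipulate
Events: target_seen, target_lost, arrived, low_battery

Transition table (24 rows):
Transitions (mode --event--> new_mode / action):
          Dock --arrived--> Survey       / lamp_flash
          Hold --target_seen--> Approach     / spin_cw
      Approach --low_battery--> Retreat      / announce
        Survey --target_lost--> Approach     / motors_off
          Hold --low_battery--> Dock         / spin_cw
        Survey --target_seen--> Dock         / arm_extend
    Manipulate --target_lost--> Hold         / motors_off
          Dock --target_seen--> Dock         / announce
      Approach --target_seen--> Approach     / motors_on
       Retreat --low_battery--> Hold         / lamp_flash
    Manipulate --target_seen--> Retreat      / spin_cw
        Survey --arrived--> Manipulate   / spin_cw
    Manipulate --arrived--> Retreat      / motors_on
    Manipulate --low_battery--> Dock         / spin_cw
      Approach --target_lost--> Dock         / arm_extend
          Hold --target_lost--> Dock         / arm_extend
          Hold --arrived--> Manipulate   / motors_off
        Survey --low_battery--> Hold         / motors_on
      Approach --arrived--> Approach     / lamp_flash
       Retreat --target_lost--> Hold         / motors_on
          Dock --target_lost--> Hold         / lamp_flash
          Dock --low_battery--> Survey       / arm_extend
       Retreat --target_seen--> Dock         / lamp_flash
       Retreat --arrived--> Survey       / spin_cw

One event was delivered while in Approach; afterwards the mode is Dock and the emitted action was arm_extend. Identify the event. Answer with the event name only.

try target_seen: (Approach, target_seen) → (Approach, motors_on)
try target_lost: (Approach, target_lost) → (Dock, arm_extend)  ← matches
try arrived: (Approach, arrived) → (Approach, lamp_flash)
try low_battery: (Approach, low_battery) → (Retreat, announce)

target_lost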